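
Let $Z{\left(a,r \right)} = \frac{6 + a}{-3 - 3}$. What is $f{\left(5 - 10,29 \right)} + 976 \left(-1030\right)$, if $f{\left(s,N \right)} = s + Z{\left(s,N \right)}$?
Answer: $- \frac{6031711}{6} \approx -1.0053 \cdot 10^{6}$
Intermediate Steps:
$Z{\left(a,r \right)} = -1 - \frac{a}{6}$ ($Z{\left(a,r \right)} = \frac{6 + a}{-6} = \left(6 + a\right) \left(- \frac{1}{6}\right) = -1 - \frac{a}{6}$)
$f{\left(s,N \right)} = -1 + \frac{5 s}{6}$ ($f{\left(s,N \right)} = s - \left(1 + \frac{s}{6}\right) = -1 + \frac{5 s}{6}$)
$f{\left(5 - 10,29 \right)} + 976 \left(-1030\right) = \left(-1 + \frac{5 \left(5 - 10\right)}{6}\right) + 976 \left(-1030\right) = \left(-1 + \frac{5 \left(5 - 10\right)}{6}\right) - 1005280 = \left(-1 + \frac{5}{6} \left(-5\right)\right) - 1005280 = \left(-1 - \frac{25}{6}\right) - 1005280 = - \frac{31}{6} - 1005280 = - \frac{6031711}{6}$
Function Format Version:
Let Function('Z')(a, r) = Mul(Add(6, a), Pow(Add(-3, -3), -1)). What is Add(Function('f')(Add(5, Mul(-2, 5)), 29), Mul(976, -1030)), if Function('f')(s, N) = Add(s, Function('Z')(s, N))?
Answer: Rational(-6031711, 6) ≈ -1.0053e+6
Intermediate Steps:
Function('Z')(a, r) = Add(-1, Mul(Rational(-1, 6), a)) (Function('Z')(a, r) = Mul(Add(6, a), Pow(-6, -1)) = Mul(Add(6, a), Rational(-1, 6)) = Add(-1, Mul(Rational(-1, 6), a)))
Function('f')(s, N) = Add(-1, Mul(Rational(5, 6), s)) (Function('f')(s, N) = Add(s, Add(-1, Mul(Rational(-1, 6), s))) = Add(-1, Mul(Rational(5, 6), s)))
Add(Function('f')(Add(5, Mul(-2, 5)), 29), Mul(976, -1030)) = Add(Add(-1, Mul(Rational(5, 6), Add(5, Mul(-2, 5)))), Mul(976, -1030)) = Add(Add(-1, Mul(Rational(5, 6), Add(5, -10))), -1005280) = Add(Add(-1, Mul(Rational(5, 6), -5)), -1005280) = Add(Add(-1, Rational(-25, 6)), -1005280) = Add(Rational(-31, 6), -1005280) = Rational(-6031711, 6)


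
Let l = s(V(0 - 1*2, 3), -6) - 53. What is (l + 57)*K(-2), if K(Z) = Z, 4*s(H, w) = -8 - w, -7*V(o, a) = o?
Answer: -7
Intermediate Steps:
V(o, a) = -o/7
s(H, w) = -2 - w/4 (s(H, w) = (-8 - w)/4 = -2 - w/4)
l = -107/2 (l = (-2 - ¼*(-6)) - 53 = (-2 + 3/2) - 53 = -½ - 53 = -107/2 ≈ -53.500)
(l + 57)*K(-2) = (-107/2 + 57)*(-2) = (7/2)*(-2) = -7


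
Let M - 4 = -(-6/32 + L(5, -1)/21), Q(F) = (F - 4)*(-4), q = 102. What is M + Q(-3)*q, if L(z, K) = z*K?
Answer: 961103/336 ≈ 2860.4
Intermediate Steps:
L(z, K) = K*z
Q(F) = 16 - 4*F (Q(F) = (-4 + F)*(-4) = 16 - 4*F)
M = 1487/336 (M = 4 - (-6/32 - 1*5/21) = 4 - (-6*1/32 - 5*1/21) = 4 - (-3/16 - 5/21) = 4 - 1*(-143/336) = 4 + 143/336 = 1487/336 ≈ 4.4256)
M + Q(-3)*q = 1487/336 + (16 - 4*(-3))*102 = 1487/336 + (16 + 12)*102 = 1487/336 + 28*102 = 1487/336 + 2856 = 961103/336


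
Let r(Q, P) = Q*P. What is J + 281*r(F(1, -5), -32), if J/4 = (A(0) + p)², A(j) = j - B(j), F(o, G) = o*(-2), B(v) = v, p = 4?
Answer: 18048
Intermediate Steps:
F(o, G) = -2*o
A(j) = 0 (A(j) = j - j = 0)
r(Q, P) = P*Q
J = 64 (J = 4*(0 + 4)² = 4*4² = 4*16 = 64)
J + 281*r(F(1, -5), -32) = 64 + 281*(-(-64)) = 64 + 281*(-32*(-2)) = 64 + 281*64 = 64 + 17984 = 18048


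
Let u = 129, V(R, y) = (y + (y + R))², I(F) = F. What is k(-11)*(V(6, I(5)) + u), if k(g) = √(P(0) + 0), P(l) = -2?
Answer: 385*I*√2 ≈ 544.47*I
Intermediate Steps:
V(R, y) = (R + 2*y)² (V(R, y) = (y + (R + y))² = (R + 2*y)²)
k(g) = I*√2 (k(g) = √(-2 + 0) = √(-2) = I*√2)
k(-11)*(V(6, I(5)) + u) = (I*√2)*((6 + 2*5)² + 129) = (I*√2)*((6 + 10)² + 129) = (I*√2)*(16² + 129) = (I*√2)*(256 + 129) = (I*√2)*385 = 385*I*√2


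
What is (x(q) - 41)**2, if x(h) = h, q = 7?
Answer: 1156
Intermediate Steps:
(x(q) - 41)**2 = (7 - 41)**2 = (-34)**2 = 1156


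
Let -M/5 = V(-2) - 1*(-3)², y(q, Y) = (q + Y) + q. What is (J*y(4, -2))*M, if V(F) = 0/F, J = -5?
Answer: -1350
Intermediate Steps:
V(F) = 0
y(q, Y) = Y + 2*q (y(q, Y) = (Y + q) + q = Y + 2*q)
M = 45 (M = -5*(0 - 1*(-3)²) = -5*(0 - 1*9) = -5*(0 - 9) = -5*(-9) = 45)
(J*y(4, -2))*M = -5*(-2 + 2*4)*45 = -5*(-2 + 8)*45 = -5*6*45 = -30*45 = -1350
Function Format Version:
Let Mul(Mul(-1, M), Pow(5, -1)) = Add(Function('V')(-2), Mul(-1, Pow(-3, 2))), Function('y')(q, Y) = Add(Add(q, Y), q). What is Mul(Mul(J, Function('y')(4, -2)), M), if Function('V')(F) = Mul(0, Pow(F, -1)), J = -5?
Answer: -1350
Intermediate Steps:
Function('V')(F) = 0
Function('y')(q, Y) = Add(Y, Mul(2, q)) (Function('y')(q, Y) = Add(Add(Y, q), q) = Add(Y, Mul(2, q)))
M = 45 (M = Mul(-5, Add(0, Mul(-1, Pow(-3, 2)))) = Mul(-5, Add(0, Mul(-1, 9))) = Mul(-5, Add(0, -9)) = Mul(-5, -9) = 45)
Mul(Mul(J, Function('y')(4, -2)), M) = Mul(Mul(-5, Add(-2, Mul(2, 4))), 45) = Mul(Mul(-5, Add(-2, 8)), 45) = Mul(Mul(-5, 6), 45) = Mul(-30, 45) = -1350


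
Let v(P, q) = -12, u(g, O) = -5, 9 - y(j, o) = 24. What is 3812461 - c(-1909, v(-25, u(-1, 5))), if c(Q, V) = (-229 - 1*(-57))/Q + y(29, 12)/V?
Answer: 29111941963/7636 ≈ 3.8125e+6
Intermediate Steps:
y(j, o) = -15 (y(j, o) = 9 - 1*24 = 9 - 24 = -15)
c(Q, V) = -172/Q - 15/V (c(Q, V) = (-229 - 1*(-57))/Q - 15/V = (-229 + 57)/Q - 15/V = -172/Q - 15/V)
3812461 - c(-1909, v(-25, u(-1, 5))) = 3812461 - (-172/(-1909) - 15/(-12)) = 3812461 - (-172*(-1/1909) - 15*(-1/12)) = 3812461 - (172/1909 + 5/4) = 3812461 - 1*10233/7636 = 3812461 - 10233/7636 = 29111941963/7636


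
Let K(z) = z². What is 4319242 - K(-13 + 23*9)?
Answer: 4281606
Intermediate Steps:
4319242 - K(-13 + 23*9) = 4319242 - (-13 + 23*9)² = 4319242 - (-13 + 207)² = 4319242 - 1*194² = 4319242 - 1*37636 = 4319242 - 37636 = 4281606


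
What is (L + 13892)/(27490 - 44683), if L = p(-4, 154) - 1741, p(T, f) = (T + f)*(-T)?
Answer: -12751/17193 ≈ -0.74164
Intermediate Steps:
p(T, f) = -T*(T + f)
L = -1141 (L = -1*(-4)*(-4 + 154) - 1741 = -1*(-4)*150 - 1741 = 600 - 1741 = -1141)
(L + 13892)/(27490 - 44683) = (-1141 + 13892)/(27490 - 44683) = 12751/(-17193) = 12751*(-1/17193) = -12751/17193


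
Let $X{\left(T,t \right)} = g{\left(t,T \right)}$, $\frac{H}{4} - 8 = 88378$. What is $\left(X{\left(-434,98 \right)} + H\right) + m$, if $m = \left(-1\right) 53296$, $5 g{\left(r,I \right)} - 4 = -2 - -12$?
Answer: $\frac{1501254}{5} \approx 3.0025 \cdot 10^{5}$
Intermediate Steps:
$H = 353544$ ($H = 32 + 4 \cdot 88378 = 32 + 353512 = 353544$)
$g{\left(r,I \right)} = \frac{14}{5}$ ($g{\left(r,I \right)} = \frac{4}{5} + \frac{-2 - -12}{5} = \frac{4}{5} + \frac{-2 + 12}{5} = \frac{4}{5} + \frac{1}{5} \cdot 10 = \frac{4}{5} + 2 = \frac{14}{5}$)
$X{\left(T,t \right)} = \frac{14}{5}$
$m = -53296$
$\left(X{\left(-434,98 \right)} + H\right) + m = \left(\frac{14}{5} + 353544\right) - 53296 = \frac{1767734}{5} - 53296 = \frac{1501254}{5}$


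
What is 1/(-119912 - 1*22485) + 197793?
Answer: 28165129820/142397 ≈ 1.9779e+5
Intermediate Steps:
1/(-119912 - 1*22485) + 197793 = 1/(-119912 - 22485) + 197793 = 1/(-142397) + 197793 = -1/142397 + 197793 = 28165129820/142397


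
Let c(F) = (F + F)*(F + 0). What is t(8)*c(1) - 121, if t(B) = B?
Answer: -105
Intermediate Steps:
c(F) = 2*F² (c(F) = (2*F)*F = 2*F²)
t(8)*c(1) - 121 = 8*(2*1²) - 121 = 8*(2*1) - 121 = 8*2 - 121 = 16 - 121 = -105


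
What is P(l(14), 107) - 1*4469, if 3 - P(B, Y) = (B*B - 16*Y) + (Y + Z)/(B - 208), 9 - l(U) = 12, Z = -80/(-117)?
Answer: -68197582/24687 ≈ -2762.5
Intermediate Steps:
Z = 80/117 (Z = -80*(-1/117) = 80/117 ≈ 0.68376)
l(U) = -3 (l(U) = 9 - 1*12 = 9 - 12 = -3)
P(B, Y) = 3 - B² + 16*Y - (80/117 + Y)/(-208 + B) (P(B, Y) = 3 - ((B*B - 16*Y) + (Y + 80/117)/(B - 208)) = 3 - ((B² - 16*Y) + (80/117 + Y)/(-208 + B)) = 3 - (B² - 16*Y + (80/117 + Y)/(-208 + B)) = 3 + (-B² + 16*Y - (80/117 + Y)/(-208 + B)) = 3 - B² + 16*Y - (80/117 + Y)/(-208 + B))
P(l(14), 107) - 1*4469 = (-73088/117 - 1*(-3)³ - 3329*107 + 3*(-3) + 208*(-3)² + 16*(-3)*107)/(-208 - 3) - 1*4469 = (-73088/117 - 1*(-27) - 356203 - 9 + 208*9 - 5136)/(-211) - 4469 = -(-73088/117 + 27 - 356203 - 9 + 1872 - 5136)/211 - 4469 = -1/211*(-42128621/117) - 4469 = 42128621/24687 - 4469 = -68197582/24687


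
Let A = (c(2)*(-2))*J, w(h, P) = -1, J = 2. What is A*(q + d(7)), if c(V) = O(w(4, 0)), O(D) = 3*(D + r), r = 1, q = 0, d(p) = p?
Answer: 0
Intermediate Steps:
O(D) = 3 + 3*D (O(D) = 3*(D + 1) = 3*(1 + D) = 3 + 3*D)
c(V) = 0 (c(V) = 3 + 3*(-1) = 3 - 3 = 0)
A = 0 (A = (0*(-2))*2 = 0*2 = 0)
A*(q + d(7)) = 0*(0 + 7) = 0*7 = 0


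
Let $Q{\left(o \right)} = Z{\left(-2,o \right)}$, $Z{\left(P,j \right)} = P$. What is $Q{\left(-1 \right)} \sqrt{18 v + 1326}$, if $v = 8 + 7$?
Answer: $- 4 \sqrt{399} \approx -79.9$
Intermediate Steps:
$v = 15$
$Q{\left(o \right)} = -2$
$Q{\left(-1 \right)} \sqrt{18 v + 1326} = - 2 \sqrt{18 \cdot 15 + 1326} = - 2 \sqrt{270 + 1326} = - 2 \sqrt{1596} = - 2 \cdot 2 \sqrt{399} = - 4 \sqrt{399}$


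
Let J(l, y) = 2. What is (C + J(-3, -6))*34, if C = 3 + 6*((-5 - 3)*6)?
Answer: -9622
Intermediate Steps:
C = -285 (C = 3 + 6*(-8*6) = 3 + 6*(-48) = 3 - 288 = -285)
(C + J(-3, -6))*34 = (-285 + 2)*34 = -283*34 = -9622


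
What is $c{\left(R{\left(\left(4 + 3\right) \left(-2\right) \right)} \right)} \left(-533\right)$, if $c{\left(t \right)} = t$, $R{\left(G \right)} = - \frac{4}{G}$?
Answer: $- \frac{1066}{7} \approx -152.29$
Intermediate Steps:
$c{\left(R{\left(\left(4 + 3\right) \left(-2\right) \right)} \right)} \left(-533\right) = - \frac{4}{\left(4 + 3\right) \left(-2\right)} \left(-533\right) = - \frac{4}{7 \left(-2\right)} \left(-533\right) = - \frac{4}{-14} \left(-533\right) = \left(-4\right) \left(- \frac{1}{14}\right) \left(-533\right) = \frac{2}{7} \left(-533\right) = - \frac{1066}{7}$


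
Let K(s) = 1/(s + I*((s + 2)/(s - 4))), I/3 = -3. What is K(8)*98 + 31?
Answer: 703/29 ≈ 24.241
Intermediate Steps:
I = -9 (I = 3*(-3) = -9)
K(s) = 1/(s - 9*(2 + s)/(-4 + s)) (K(s) = 1/(s - 9*(s + 2)/(s - 4)) = 1/(s - 9*(2 + s)/(-4 + s)))
K(8)*98 + 31 = ((4 - 1*8)/(18 - 1*8² + 13*8))*98 + 31 = ((4 - 8)/(18 - 1*64 + 104))*98 + 31 = (-4/(18 - 64 + 104))*98 + 31 = (-4/58)*98 + 31 = ((1/58)*(-4))*98 + 31 = -2/29*98 + 31 = -196/29 + 31 = 703/29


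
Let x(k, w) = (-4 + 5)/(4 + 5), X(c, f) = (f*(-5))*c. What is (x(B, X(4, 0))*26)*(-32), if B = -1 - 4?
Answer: -832/9 ≈ -92.444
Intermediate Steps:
X(c, f) = -5*c*f (X(c, f) = (-5*f)*c = -5*c*f)
B = -5
x(k, w) = ⅑ (x(k, w) = 1/9 = 1*(⅑) = ⅑)
(x(B, X(4, 0))*26)*(-32) = ((⅑)*26)*(-32) = (26/9)*(-32) = -832/9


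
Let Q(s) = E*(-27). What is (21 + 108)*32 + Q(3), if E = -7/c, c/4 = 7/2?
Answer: 8283/2 ≈ 4141.5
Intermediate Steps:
c = 14 (c = 4*(7/2) = 14)
E = -1/2 (E = -7/14 = -7*1/14 = -1/2 ≈ -0.50000)
Q(s) = 27/2 (Q(s) = -1/2*(-27) = 27/2)
(21 + 108)*32 + Q(3) = (21 + 108)*32 + 27/2 = 129*32 + 27/2 = 4128 + 27/2 = 8283/2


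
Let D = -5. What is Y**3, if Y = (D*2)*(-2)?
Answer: 8000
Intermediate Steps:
Y = 20 (Y = -5*2*(-2) = -10*(-2) = 20)
Y**3 = 20**3 = 8000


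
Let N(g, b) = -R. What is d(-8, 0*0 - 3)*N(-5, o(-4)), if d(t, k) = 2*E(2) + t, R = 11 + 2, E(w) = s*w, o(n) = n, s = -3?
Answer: 260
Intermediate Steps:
E(w) = -3*w
R = 13
d(t, k) = -12 + t (d(t, k) = 2*(-3*2) + t = 2*(-6) + t = -12 + t)
N(g, b) = -13 (N(g, b) = -1*13 = -13)
d(-8, 0*0 - 3)*N(-5, o(-4)) = (-12 - 8)*(-13) = -20*(-13) = 260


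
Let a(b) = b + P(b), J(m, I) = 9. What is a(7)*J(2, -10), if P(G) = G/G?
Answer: 72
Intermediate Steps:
P(G) = 1
a(b) = 1 + b (a(b) = b + 1 = 1 + b)
a(7)*J(2, -10) = (1 + 7)*9 = 8*9 = 72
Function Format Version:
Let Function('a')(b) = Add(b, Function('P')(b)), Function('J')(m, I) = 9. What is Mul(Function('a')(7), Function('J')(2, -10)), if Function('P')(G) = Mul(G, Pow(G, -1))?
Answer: 72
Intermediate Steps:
Function('P')(G) = 1
Function('a')(b) = Add(1, b) (Function('a')(b) = Add(b, 1) = Add(1, b))
Mul(Function('a')(7), Function('J')(2, -10)) = Mul(Add(1, 7), 9) = Mul(8, 9) = 72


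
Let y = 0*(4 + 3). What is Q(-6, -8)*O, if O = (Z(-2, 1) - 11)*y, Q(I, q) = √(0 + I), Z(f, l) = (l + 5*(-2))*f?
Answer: 0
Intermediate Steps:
Z(f, l) = f*(-10 + l) (Z(f, l) = (l - 10)*f = (-10 + l)*f = f*(-10 + l))
Q(I, q) = √I
y = 0 (y = 0*7 = 0)
O = 0 (O = (-2*(-10 + 1) - 11)*0 = (-2*(-9) - 11)*0 = (18 - 11)*0 = 7*0 = 0)
Q(-6, -8)*O = √(-6)*0 = (I*√6)*0 = 0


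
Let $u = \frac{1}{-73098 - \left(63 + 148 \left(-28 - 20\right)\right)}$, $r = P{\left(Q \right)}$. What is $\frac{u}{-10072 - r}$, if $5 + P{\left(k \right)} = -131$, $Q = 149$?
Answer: $\frac{1}{656342352} \approx 1.5236 \cdot 10^{-9}$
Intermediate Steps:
$P{\left(k \right)} = -136$ ($P{\left(k \right)} = -5 - 131 = -136$)
$r = -136$
$u = - \frac{1}{66057}$ ($u = \frac{1}{-73098 - \left(63 + 148 \left(-28 - 20\right)\right)} = \frac{1}{-73098 - -7041} = \frac{1}{-73098 + \left(7104 - 63\right)} = \frac{1}{-73098 + 7041} = \frac{1}{-66057} = - \frac{1}{66057} \approx -1.5138 \cdot 10^{-5}$)
$\frac{u}{-10072 - r} = - \frac{1}{66057 \left(-10072 - -136\right)} = - \frac{1}{66057 \left(-10072 + 136\right)} = - \frac{1}{66057 \left(-9936\right)} = \left(- \frac{1}{66057}\right) \left(- \frac{1}{9936}\right) = \frac{1}{656342352}$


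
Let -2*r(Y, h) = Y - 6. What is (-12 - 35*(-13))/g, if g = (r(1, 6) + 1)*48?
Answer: 443/168 ≈ 2.6369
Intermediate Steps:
r(Y, h) = 3 - Y/2 (r(Y, h) = -(Y - 6)/2 = -(-6 + Y)/2 = 3 - Y/2)
g = 168 (g = ((3 - ½*1) + 1)*48 = ((3 - ½) + 1)*48 = (5/2 + 1)*48 = (7/2)*48 = 168)
(-12 - 35*(-13))/g = (-12 - 35*(-13))/168 = (-12 + 455)*(1/168) = 443*(1/168) = 443/168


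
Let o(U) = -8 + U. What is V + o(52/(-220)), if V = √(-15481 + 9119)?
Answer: -453/55 + I*√6362 ≈ -8.2364 + 79.762*I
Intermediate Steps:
V = I*√6362 (V = √(-6362) = I*√6362 ≈ 79.762*I)
V + o(52/(-220)) = I*√6362 + (-8 + 52/(-220)) = I*√6362 + (-8 + 52*(-1/220)) = I*√6362 + (-8 - 13/55) = I*√6362 - 453/55 = -453/55 + I*√6362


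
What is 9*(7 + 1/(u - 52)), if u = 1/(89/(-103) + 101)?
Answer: 33689349/536225 ≈ 62.827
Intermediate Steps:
u = 103/10314 (u = 1/(89*(-1/103) + 101) = 1/(-89/103 + 101) = 1/(10314/103) = 103/10314 ≈ 0.0099864)
9*(7 + 1/(u - 52)) = 9*(7 + 1/(103/10314 - 52)) = 9*(7 + 1/(-536225/10314)) = 9*(7 - 10314/536225) = 9*(3743261/536225) = 33689349/536225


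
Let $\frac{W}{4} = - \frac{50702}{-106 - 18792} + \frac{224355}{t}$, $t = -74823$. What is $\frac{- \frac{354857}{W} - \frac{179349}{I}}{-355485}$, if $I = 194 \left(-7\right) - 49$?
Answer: $- \frac{7847887850357173}{9918542717575128} \approx -0.79123$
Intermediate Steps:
$W = - \frac{297456696}{235667509}$ ($W = 4 \left(- \frac{50702}{-106 - 18792} + \frac{224355}{-74823}\right) = 4 \left(- \frac{50702}{-106 - 18792} + 224355 \left(- \frac{1}{74823}\right)\right) = 4 \left(- \frac{50702}{-18898} - \frac{74785}{24941}\right) = 4 \left(\left(-50702\right) \left(- \frac{1}{18898}\right) - \frac{74785}{24941}\right) = 4 \left(\frac{25351}{9449} - \frac{74785}{24941}\right) = 4 \left(- \frac{74364174}{235667509}\right) = - \frac{297456696}{235667509} \approx -1.2622$)
$I = -1407$ ($I = -1358 - 49 = -1407$)
$\frac{- \frac{354857}{W} - \frac{179349}{I}}{-355485} = \frac{- \frac{354857}{- \frac{297456696}{235667509}} - \frac{179349}{-1407}}{-355485} = \left(\left(-354857\right) \left(- \frac{235667509}{297456696}\right) - - \frac{59783}{469}\right) \left(- \frac{1}{355485}\right) = \left(\frac{83628265241213}{297456696} + \frac{59783}{469}\right) \left(- \frac{1}{355485}\right) = \frac{39239439251785865}{139507190424} \left(- \frac{1}{355485}\right) = - \frac{7847887850357173}{9918542717575128}$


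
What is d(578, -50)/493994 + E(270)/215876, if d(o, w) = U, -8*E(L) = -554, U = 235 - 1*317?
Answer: 33014505/213282897488 ≈ 0.00015479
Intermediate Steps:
U = -82 (U = 235 - 317 = -82)
E(L) = 277/4 (E(L) = -1/8*(-554) = 277/4)
d(o, w) = -82
d(578, -50)/493994 + E(270)/215876 = -82/493994 + (277/4)/215876 = -82*1/493994 + (277/4)*(1/215876) = -41/246997 + 277/863504 = 33014505/213282897488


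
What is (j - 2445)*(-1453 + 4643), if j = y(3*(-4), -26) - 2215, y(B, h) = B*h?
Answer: -13870120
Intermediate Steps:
j = -1903 (j = (3*(-4))*(-26) - 2215 = -12*(-26) - 2215 = 312 - 2215 = -1903)
(j - 2445)*(-1453 + 4643) = (-1903 - 2445)*(-1453 + 4643) = -4348*3190 = -13870120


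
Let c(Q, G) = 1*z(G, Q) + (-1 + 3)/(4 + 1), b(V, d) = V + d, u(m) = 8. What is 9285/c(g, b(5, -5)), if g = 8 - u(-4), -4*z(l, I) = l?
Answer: 46425/2 ≈ 23213.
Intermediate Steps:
z(l, I) = -l/4
g = 0 (g = 8 - 1*8 = 8 - 8 = 0)
c(Q, G) = ⅖ - G/4 (c(Q, G) = 1*(-G/4) + (-1 + 3)/(4 + 1) = -G/4 + 2/5 = -G/4 + 2*(⅕) = -G/4 + ⅖ = ⅖ - G/4)
9285/c(g, b(5, -5)) = 9285/(⅖ - (5 - 5)/4) = 9285/(⅖ - ¼*0) = 9285/(⅖ + 0) = 9285/(⅖) = 9285*(5/2) = 46425/2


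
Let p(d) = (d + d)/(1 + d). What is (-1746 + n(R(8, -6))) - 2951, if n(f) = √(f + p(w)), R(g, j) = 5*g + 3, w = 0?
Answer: -4697 + √43 ≈ -4690.4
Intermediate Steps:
R(g, j) = 3 + 5*g
p(d) = 2*d/(1 + d) (p(d) = (2*d)/(1 + d) = 2*d/(1 + d))
n(f) = √f (n(f) = √(f + 2*0/(1 + 0)) = √(f + 2*0/1) = √(f + 2*0*1) = √(f + 0) = √f)
(-1746 + n(R(8, -6))) - 2951 = (-1746 + √(3 + 5*8)) - 2951 = (-1746 + √(3 + 40)) - 2951 = (-1746 + √43) - 2951 = -4697 + √43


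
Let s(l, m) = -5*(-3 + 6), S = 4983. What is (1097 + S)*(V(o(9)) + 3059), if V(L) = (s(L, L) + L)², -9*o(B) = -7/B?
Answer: 130898527040/6561 ≈ 1.9951e+7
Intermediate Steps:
o(B) = 7/(9*B) (o(B) = -(-7)/(9*B) = 7/(9*B))
s(l, m) = -15 (s(l, m) = -5*3 = -15)
V(L) = (-15 + L)²
(1097 + S)*(V(o(9)) + 3059) = (1097 + 4983)*((-15 + (7/9)/9)² + 3059) = 6080*((-15 + (7/9)*(⅑))² + 3059) = 6080*((-15 + 7/81)² + 3059) = 6080*((-1208/81)² + 3059) = 6080*(1459264/6561 + 3059) = 6080*(21529363/6561) = 130898527040/6561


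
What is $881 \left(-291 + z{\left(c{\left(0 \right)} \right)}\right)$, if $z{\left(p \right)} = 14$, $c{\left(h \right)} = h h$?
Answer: $-244037$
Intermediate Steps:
$c{\left(h \right)} = h^{2}$
$881 \left(-291 + z{\left(c{\left(0 \right)} \right)}\right) = 881 \left(-291 + 14\right) = 881 \left(-277\right) = -244037$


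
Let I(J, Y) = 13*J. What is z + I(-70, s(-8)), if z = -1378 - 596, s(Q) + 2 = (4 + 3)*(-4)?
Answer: -2884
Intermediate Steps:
s(Q) = -30 (s(Q) = -2 + (4 + 3)*(-4) = -2 + 7*(-4) = -2 - 28 = -30)
z = -1974
z + I(-70, s(-8)) = -1974 + 13*(-70) = -1974 - 910 = -2884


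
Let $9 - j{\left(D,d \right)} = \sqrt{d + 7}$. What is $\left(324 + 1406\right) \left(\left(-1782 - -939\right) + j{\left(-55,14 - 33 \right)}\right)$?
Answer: $-1442820 - 3460 i \sqrt{3} \approx -1.4428 \cdot 10^{6} - 5992.9 i$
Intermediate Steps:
$j{\left(D,d \right)} = 9 - \sqrt{7 + d}$ ($j{\left(D,d \right)} = 9 - \sqrt{d + 7} = 9 - \sqrt{7 + d}$)
$\left(324 + 1406\right) \left(\left(-1782 - -939\right) + j{\left(-55,14 - 33 \right)}\right) = \left(324 + 1406\right) \left(\left(-1782 - -939\right) + \left(9 - \sqrt{7 + \left(14 - 33\right)}\right)\right) = 1730 \left(\left(-1782 + 939\right) + \left(9 - \sqrt{7 + \left(14 - 33\right)}\right)\right) = 1730 \left(-843 + \left(9 - \sqrt{7 - 19}\right)\right) = 1730 \left(-843 + \left(9 - \sqrt{-12}\right)\right) = 1730 \left(-843 + \left(9 - 2 i \sqrt{3}\right)\right) = 1730 \left(-834 - 2 i \sqrt{3}\right) = -1442820 - 3460 i \sqrt{3}$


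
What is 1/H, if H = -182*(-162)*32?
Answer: 1/943488 ≈ 1.0599e-6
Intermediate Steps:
H = 943488 (H = 29484*32 = 943488)
1/H = 1/943488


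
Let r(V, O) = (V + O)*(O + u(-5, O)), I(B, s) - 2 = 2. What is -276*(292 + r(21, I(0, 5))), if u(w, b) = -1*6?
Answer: -66792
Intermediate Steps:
I(B, s) = 4 (I(B, s) = 2 + 2 = 4)
u(w, b) = -6
r(V, O) = (-6 + O)*(O + V) (r(V, O) = (V + O)*(O - 6) = (O + V)*(-6 + O) = (-6 + O)*(O + V))
-276*(292 + r(21, I(0, 5))) = -276*(292 + (4² - 6*4 - 6*21 + 4*21)) = -276*(292 + (16 - 24 - 126 + 84)) = -276*(292 - 50) = -276*242 = -66792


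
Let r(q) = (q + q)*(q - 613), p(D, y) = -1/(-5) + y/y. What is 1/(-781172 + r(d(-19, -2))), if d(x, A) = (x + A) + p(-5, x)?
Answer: -25/18902828 ≈ -1.3226e-6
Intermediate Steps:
p(D, y) = 6/5 (p(D, y) = -1*(-⅕) + 1 = ⅕ + 1 = 6/5)
d(x, A) = 6/5 + A + x (d(x, A) = (x + A) + 6/5 = (A + x) + 6/5 = 6/5 + A + x)
r(q) = 2*q*(-613 + q) (r(q) = (2*q)*(-613 + q) = 2*q*(-613 + q))
1/(-781172 + r(d(-19, -2))) = 1/(-781172 + 2*(6/5 - 2 - 19)*(-613 + (6/5 - 2 - 19))) = 1/(-781172 + 2*(-99/5)*(-613 - 99/5)) = 1/(-781172 + 2*(-99/5)*(-3164/5)) = 1/(-781172 + 626472/25) = 1/(-18902828/25) = -25/18902828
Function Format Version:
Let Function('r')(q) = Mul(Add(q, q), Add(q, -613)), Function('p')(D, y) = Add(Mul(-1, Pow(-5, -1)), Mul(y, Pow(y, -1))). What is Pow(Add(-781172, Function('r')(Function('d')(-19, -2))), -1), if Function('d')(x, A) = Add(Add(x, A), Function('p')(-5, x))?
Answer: Rational(-25, 18902828) ≈ -1.3226e-6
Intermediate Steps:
Function('p')(D, y) = Rational(6, 5) (Function('p')(D, y) = Add(Mul(-1, Rational(-1, 5)), 1) = Add(Rational(1, 5), 1) = Rational(6, 5))
Function('d')(x, A) = Add(Rational(6, 5), A, x) (Function('d')(x, A) = Add(Add(x, A), Rational(6, 5)) = Add(Add(A, x), Rational(6, 5)) = Add(Rational(6, 5), A, x))
Function('r')(q) = Mul(2, q, Add(-613, q)) (Function('r')(q) = Mul(Mul(2, q), Add(-613, q)) = Mul(2, q, Add(-613, q)))
Pow(Add(-781172, Function('r')(Function('d')(-19, -2))), -1) = Pow(Add(-781172, Mul(2, Add(Rational(6, 5), -2, -19), Add(-613, Add(Rational(6, 5), -2, -19)))), -1) = Pow(Add(-781172, Mul(2, Rational(-99, 5), Add(-613, Rational(-99, 5)))), -1) = Pow(Add(-781172, Mul(2, Rational(-99, 5), Rational(-3164, 5))), -1) = Pow(Add(-781172, Rational(626472, 25)), -1) = Pow(Rational(-18902828, 25), -1) = Rational(-25, 18902828)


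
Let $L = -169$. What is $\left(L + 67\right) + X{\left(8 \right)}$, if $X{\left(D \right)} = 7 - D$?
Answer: $-103$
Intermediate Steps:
$\left(L + 67\right) + X{\left(8 \right)} = \left(-169 + 67\right) + \left(7 - 8\right) = -102 + \left(7 - 8\right) = -102 - 1 = -103$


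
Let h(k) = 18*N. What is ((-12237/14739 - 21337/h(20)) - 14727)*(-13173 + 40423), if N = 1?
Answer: -19174048586125/44217 ≈ -4.3364e+8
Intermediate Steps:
h(k) = 18 (h(k) = 18*1 = 18)
((-12237/14739 - 21337/h(20)) - 14727)*(-13173 + 40423) = ((-12237/14739 - 21337/18) - 14727)*(-13173 + 40423) = ((-12237*1/14739 - 21337*1/18) - 14727)*27250 = ((-4079/4913 - 21337/18) - 14727)*27250 = (-104902103/88434 - 14727)*27250 = -1407269621/88434*27250 = -19174048586125/44217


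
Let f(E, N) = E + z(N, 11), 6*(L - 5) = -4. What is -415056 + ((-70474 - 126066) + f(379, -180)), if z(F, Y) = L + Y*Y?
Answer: -1833275/3 ≈ -6.1109e+5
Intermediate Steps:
L = 13/3 (L = 5 + (⅙)*(-4) = 5 - ⅔ = 13/3 ≈ 4.3333)
z(F, Y) = 13/3 + Y² (z(F, Y) = 13/3 + Y*Y = 13/3 + Y²)
f(E, N) = 376/3 + E (f(E, N) = E + (13/3 + 11²) = E + (13/3 + 121) = E + 376/3 = 376/3 + E)
-415056 + ((-70474 - 126066) + f(379, -180)) = -415056 + ((-70474 - 126066) + (376/3 + 379)) = -415056 + (-196540 + 1513/3) = -415056 - 588107/3 = -1833275/3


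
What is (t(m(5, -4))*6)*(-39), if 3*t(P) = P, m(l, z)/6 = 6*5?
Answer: -14040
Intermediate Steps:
m(l, z) = 180 (m(l, z) = 6*(6*5) = 6*30 = 180)
t(P) = P/3
(t(m(5, -4))*6)*(-39) = (((⅓)*180)*6)*(-39) = (60*6)*(-39) = 360*(-39) = -14040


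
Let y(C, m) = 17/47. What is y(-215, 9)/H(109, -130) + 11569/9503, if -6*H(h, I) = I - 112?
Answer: 66277556/54043561 ≈ 1.2264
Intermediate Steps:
H(h, I) = 56/3 - I/6 (H(h, I) = -(I - 112)/6 = -(-112 + I)/6 = 56/3 - I/6)
y(C, m) = 17/47 (y(C, m) = 17*(1/47) = 17/47)
y(-215, 9)/H(109, -130) + 11569/9503 = 17/(47*(56/3 - ⅙*(-130))) + 11569/9503 = 17/(47*(56/3 + 65/3)) + 11569*(1/9503) = 17/(47*(121/3)) + 11569/9503 = (17/47)*(3/121) + 11569/9503 = 51/5687 + 11569/9503 = 66277556/54043561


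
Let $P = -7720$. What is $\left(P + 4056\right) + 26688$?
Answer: $23024$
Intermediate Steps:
$\left(P + 4056\right) + 26688 = \left(-7720 + 4056\right) + 26688 = -3664 + 26688 = 23024$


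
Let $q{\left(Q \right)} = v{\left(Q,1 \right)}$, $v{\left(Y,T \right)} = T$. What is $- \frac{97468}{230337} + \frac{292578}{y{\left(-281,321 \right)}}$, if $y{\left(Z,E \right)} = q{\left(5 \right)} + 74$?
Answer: $\frac{22461409562}{5758425} \approx 3900.6$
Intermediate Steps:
$q{\left(Q \right)} = 1$
$y{\left(Z,E \right)} = 75$ ($y{\left(Z,E \right)} = 1 + 74 = 75$)
$- \frac{97468}{230337} + \frac{292578}{y{\left(-281,321 \right)}} = - \frac{97468}{230337} + \frac{292578}{75} = \left(-97468\right) \frac{1}{230337} + 292578 \cdot \frac{1}{75} = - \frac{97468}{230337} + \frac{97526}{25} = \frac{22461409562}{5758425}$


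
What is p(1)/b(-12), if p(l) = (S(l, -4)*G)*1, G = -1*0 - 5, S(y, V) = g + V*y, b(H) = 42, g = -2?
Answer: 5/7 ≈ 0.71429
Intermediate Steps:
S(y, V) = -2 + V*y
G = -5 (G = 0 - 5 = -5)
p(l) = 10 + 20*l (p(l) = ((-2 - 4*l)*(-5))*1 = (10 + 20*l)*1 = 10 + 20*l)
p(1)/b(-12) = (10 + 20*1)/42 = (10 + 20)*(1/42) = 30*(1/42) = 5/7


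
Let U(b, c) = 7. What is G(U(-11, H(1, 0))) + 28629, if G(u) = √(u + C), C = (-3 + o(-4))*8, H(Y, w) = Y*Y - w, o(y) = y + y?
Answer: 28629 + 9*I ≈ 28629.0 + 9.0*I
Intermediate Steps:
o(y) = 2*y
H(Y, w) = Y² - w
C = -88 (C = (-3 + 2*(-4))*8 = (-3 - 8)*8 = -11*8 = -88)
G(u) = √(-88 + u) (G(u) = √(u - 88) = √(-88 + u))
G(U(-11, H(1, 0))) + 28629 = √(-88 + 7) + 28629 = √(-81) + 28629 = 9*I + 28629 = 28629 + 9*I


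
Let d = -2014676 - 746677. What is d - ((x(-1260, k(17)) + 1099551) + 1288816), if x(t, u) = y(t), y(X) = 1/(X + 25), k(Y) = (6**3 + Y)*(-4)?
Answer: -6359904199/1235 ≈ -5.1497e+6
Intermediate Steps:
k(Y) = -864 - 4*Y (k(Y) = (216 + Y)*(-4) = -864 - 4*Y)
d = -2761353
y(X) = 1/(25 + X)
x(t, u) = 1/(25 + t)
d - ((x(-1260, k(17)) + 1099551) + 1288816) = -2761353 - ((1/(25 - 1260) + 1099551) + 1288816) = -2761353 - ((1/(-1235) + 1099551) + 1288816) = -2761353 - ((-1/1235 + 1099551) + 1288816) = -2761353 - (1357945484/1235 + 1288816) = -2761353 - 1*2949633244/1235 = -2761353 - 2949633244/1235 = -6359904199/1235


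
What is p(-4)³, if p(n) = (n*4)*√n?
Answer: 32768*I ≈ 32768.0*I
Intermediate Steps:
p(n) = 4*n^(3/2) (p(n) = (4*n)*√n = 4*n^(3/2))
p(-4)³ = (4*(-4)^(3/2))³ = (4*(-8*I))³ = (-32*I)³ = 32768*I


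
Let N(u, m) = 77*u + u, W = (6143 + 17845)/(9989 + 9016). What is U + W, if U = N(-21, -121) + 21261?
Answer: 124319701/6335 ≈ 19624.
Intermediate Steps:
W = 7996/6335 (W = 23988/19005 = 23988*(1/19005) = 7996/6335 ≈ 1.2622)
N(u, m) = 78*u
U = 19623 (U = 78*(-21) + 21261 = -1638 + 21261 = 19623)
U + W = 19623 + 7996/6335 = 124319701/6335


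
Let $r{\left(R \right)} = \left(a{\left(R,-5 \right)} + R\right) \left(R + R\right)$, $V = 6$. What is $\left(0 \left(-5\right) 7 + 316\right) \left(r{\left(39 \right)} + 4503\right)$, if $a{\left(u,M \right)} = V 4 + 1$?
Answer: $3000420$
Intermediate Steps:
$a{\left(u,M \right)} = 25$ ($a{\left(u,M \right)} = 6 \cdot 4 + 1 = 24 + 1 = 25$)
$r{\left(R \right)} = 2 R \left(25 + R\right)$ ($r{\left(R \right)} = \left(25 + R\right) \left(R + R\right) = \left(25 + R\right) 2 R = 2 R \left(25 + R\right)$)
$\left(0 \left(-5\right) 7 + 316\right) \left(r{\left(39 \right)} + 4503\right) = \left(0 \left(-5\right) 7 + 316\right) \left(2 \cdot 39 \left(25 + 39\right) + 4503\right) = \left(0 \cdot 7 + 316\right) \left(2 \cdot 39 \cdot 64 + 4503\right) = \left(0 + 316\right) \left(4992 + 4503\right) = 316 \cdot 9495 = 3000420$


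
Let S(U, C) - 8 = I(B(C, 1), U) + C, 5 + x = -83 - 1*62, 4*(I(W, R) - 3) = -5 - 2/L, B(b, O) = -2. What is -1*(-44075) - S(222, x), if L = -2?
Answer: 44215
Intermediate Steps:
I(W, R) = 2 (I(W, R) = 3 + (-5 - 2/(-2))/4 = 3 + (-5 - 2*(-1)/2)/4 = 3 + (-5 - 1*(-1))/4 = 3 + (-5 + 1)/4 = 3 + (1/4)*(-4) = 3 - 1 = 2)
x = -150 (x = -5 + (-83 - 1*62) = -5 + (-83 - 62) = -5 - 145 = -150)
S(U, C) = 10 + C (S(U, C) = 8 + (2 + C) = 10 + C)
-1*(-44075) - S(222, x) = -1*(-44075) - (10 - 150) = 44075 - 1*(-140) = 44075 + 140 = 44215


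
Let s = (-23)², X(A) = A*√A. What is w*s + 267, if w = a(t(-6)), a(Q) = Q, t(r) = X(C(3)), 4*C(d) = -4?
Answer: 267 - 529*I ≈ 267.0 - 529.0*I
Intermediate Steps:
C(d) = -1 (C(d) = (¼)*(-4) = -1)
X(A) = A^(3/2)
t(r) = -I (t(r) = (-1)^(3/2) = -I)
w = -I ≈ -1.0*I
s = 529
w*s + 267 = -I*529 + 267 = -529*I + 267 = 267 - 529*I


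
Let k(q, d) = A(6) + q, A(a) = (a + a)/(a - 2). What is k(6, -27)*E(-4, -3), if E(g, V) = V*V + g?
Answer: 45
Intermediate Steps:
E(g, V) = g + V² (E(g, V) = V² + g = g + V²)
A(a) = 2*a/(-2 + a) (A(a) = (2*a)/(-2 + a) = 2*a/(-2 + a))
k(q, d) = 3 + q (k(q, d) = 2*6/(-2 + 6) + q = 2*6/4 + q = 2*6*(¼) + q = 3 + q)
k(6, -27)*E(-4, -3) = (3 + 6)*(-4 + (-3)²) = 9*(-4 + 9) = 9*5 = 45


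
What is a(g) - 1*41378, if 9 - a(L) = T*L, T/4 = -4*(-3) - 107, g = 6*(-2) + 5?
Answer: -44029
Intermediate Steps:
g = -7 (g = -12 + 5 = -7)
T = -380 (T = 4*(-4*(-3) - 107) = 4*(12 - 107) = 4*(-95) = -380)
a(L) = 9 + 380*L (a(L) = 9 - (-380)*L = 9 + 380*L)
a(g) - 1*41378 = (9 + 380*(-7)) - 1*41378 = (9 - 2660) - 41378 = -2651 - 41378 = -44029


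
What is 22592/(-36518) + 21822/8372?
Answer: 151938893/76432174 ≈ 1.9879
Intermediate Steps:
22592/(-36518) + 21822/8372 = 22592*(-1/36518) + 21822*(1/8372) = -11296/18259 + 10911/4186 = 151938893/76432174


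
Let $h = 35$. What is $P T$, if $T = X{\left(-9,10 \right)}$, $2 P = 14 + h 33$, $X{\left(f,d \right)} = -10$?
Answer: $-5845$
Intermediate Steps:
$P = \frac{1169}{2}$ ($P = \frac{14 + 35 \cdot 33}{2} = \frac{14 + 1155}{2} = \frac{1}{2} \cdot 1169 = \frac{1169}{2} \approx 584.5$)
$T = -10$
$P T = \frac{1169}{2} \left(-10\right) = -5845$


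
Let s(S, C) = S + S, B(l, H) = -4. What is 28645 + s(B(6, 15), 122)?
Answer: 28637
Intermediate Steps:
s(S, C) = 2*S
28645 + s(B(6, 15), 122) = 28645 + 2*(-4) = 28645 - 8 = 28637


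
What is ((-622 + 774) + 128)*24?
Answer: 6720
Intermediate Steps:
((-622 + 774) + 128)*24 = (152 + 128)*24 = 280*24 = 6720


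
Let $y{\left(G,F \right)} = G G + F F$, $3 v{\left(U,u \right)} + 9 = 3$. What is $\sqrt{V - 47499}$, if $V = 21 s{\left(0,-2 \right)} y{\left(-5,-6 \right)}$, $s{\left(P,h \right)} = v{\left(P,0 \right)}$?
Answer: $i \sqrt{50061} \approx 223.74 i$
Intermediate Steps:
$v{\left(U,u \right)} = -2$ ($v{\left(U,u \right)} = -3 + \frac{1}{3} \cdot 3 = -3 + 1 = -2$)
$y{\left(G,F \right)} = F^{2} + G^{2}$ ($y{\left(G,F \right)} = G^{2} + F^{2} = F^{2} + G^{2}$)
$s{\left(P,h \right)} = -2$
$V = -2562$ ($V = 21 \left(-2\right) \left(\left(-6\right)^{2} + \left(-5\right)^{2}\right) = - 42 \left(36 + 25\right) = \left(-42\right) 61 = -2562$)
$\sqrt{V - 47499} = \sqrt{-2562 - 47499} = \sqrt{-50061} = i \sqrt{50061}$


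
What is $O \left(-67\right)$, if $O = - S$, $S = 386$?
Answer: $25862$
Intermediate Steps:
$O = -386$ ($O = \left(-1\right) 386 = -386$)
$O \left(-67\right) = \left(-386\right) \left(-67\right) = 25862$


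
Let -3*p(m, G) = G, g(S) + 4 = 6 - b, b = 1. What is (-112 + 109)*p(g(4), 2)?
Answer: 2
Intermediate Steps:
g(S) = 1 (g(S) = -4 + (6 - 1*1) = -4 + (6 - 1) = -4 + 5 = 1)
p(m, G) = -G/3
(-112 + 109)*p(g(4), 2) = (-112 + 109)*(-1/3*2) = -3*(-2/3) = 2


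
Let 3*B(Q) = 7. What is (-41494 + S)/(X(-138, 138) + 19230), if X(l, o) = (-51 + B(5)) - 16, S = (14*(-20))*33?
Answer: -76101/28748 ≈ -2.6472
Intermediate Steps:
S = -9240 (S = -280*33 = -9240)
B(Q) = 7/3 (B(Q) = (⅓)*7 = 7/3)
X(l, o) = -194/3 (X(l, o) = (-51 + 7/3) - 16 = -146/3 - 16 = -194/3)
(-41494 + S)/(X(-138, 138) + 19230) = (-41494 - 9240)/(-194/3 + 19230) = -50734/57496/3 = -50734*3/57496 = -76101/28748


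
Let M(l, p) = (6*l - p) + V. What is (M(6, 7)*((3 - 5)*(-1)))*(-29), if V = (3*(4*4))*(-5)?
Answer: 12238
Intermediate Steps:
V = -240 (V = (3*16)*(-5) = 48*(-5) = -240)
M(l, p) = -240 - p + 6*l (M(l, p) = (6*l - p) - 240 = (-p + 6*l) - 240 = -240 - p + 6*l)
(M(6, 7)*((3 - 5)*(-1)))*(-29) = ((-240 - 1*7 + 6*6)*((3 - 5)*(-1)))*(-29) = ((-240 - 7 + 36)*(-2*(-1)))*(-29) = -211*2*(-29) = -422*(-29) = 12238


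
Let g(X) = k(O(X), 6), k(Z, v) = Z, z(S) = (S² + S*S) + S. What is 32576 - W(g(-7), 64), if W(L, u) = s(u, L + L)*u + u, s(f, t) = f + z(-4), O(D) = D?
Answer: 26624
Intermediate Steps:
z(S) = S + 2*S² (z(S) = (S² + S²) + S = 2*S² + S = S + 2*S²)
s(f, t) = 28 + f (s(f, t) = f - 4*(1 + 2*(-4)) = f - 4*(1 - 8) = f - 4*(-7) = f + 28 = 28 + f)
g(X) = X
W(L, u) = u + u*(28 + u) (W(L, u) = (28 + u)*u + u = u*(28 + u) + u = u + u*(28 + u))
32576 - W(g(-7), 64) = 32576 - 64*(29 + 64) = 32576 - 64*93 = 32576 - 1*5952 = 32576 - 5952 = 26624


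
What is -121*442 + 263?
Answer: -53219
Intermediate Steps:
-121*442 + 263 = -53482 + 263 = -53219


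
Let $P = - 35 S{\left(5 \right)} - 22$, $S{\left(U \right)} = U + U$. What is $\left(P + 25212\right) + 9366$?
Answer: $34206$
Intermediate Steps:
$S{\left(U \right)} = 2 U$
$P = -372$ ($P = - 35 \cdot 2 \cdot 5 - 22 = \left(-35\right) 10 - 22 = -350 - 22 = -372$)
$\left(P + 25212\right) + 9366 = \left(-372 + 25212\right) + 9366 = 24840 + 9366 = 34206$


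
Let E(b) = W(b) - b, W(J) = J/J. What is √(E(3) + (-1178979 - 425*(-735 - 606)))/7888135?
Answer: 4*I*√38066/7888135 ≈ 9.8936e-5*I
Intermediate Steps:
W(J) = 1
E(b) = 1 - b
√(E(3) + (-1178979 - 425*(-735 - 606)))/7888135 = √((1 - 1*3) + (-1178979 - 425*(-735 - 606)))/7888135 = √((1 - 3) + (-1178979 - 425*(-1341)))*(1/7888135) = √(-2 + (-1178979 + 569925))*(1/7888135) = √(-2 - 609054)*(1/7888135) = √(-609056)*(1/7888135) = (4*I*√38066)*(1/7888135) = 4*I*√38066/7888135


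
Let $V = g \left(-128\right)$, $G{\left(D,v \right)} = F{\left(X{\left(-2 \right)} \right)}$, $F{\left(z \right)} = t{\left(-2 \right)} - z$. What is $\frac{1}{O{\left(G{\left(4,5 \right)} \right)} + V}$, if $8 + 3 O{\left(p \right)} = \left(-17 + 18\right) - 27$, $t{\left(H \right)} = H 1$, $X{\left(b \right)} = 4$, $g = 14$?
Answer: $- \frac{3}{5410} \approx -0.00055453$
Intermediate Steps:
$t{\left(H \right)} = H$
$F{\left(z \right)} = -2 - z$
$G{\left(D,v \right)} = -6$ ($G{\left(D,v \right)} = -2 - 4 = -6$)
$V = -1792$ ($V = 14 \left(-128\right) = -1792$)
$O{\left(p \right)} = - \frac{34}{3}$ ($O{\left(p \right)} = - \frac{8}{3} + \frac{\left(-17 + 18\right) - 27}{3} = - \frac{8}{3} + \frac{1 - 27}{3} = - \frac{8}{3} + \frac{1}{3} \left(-26\right) = - \frac{8}{3} - \frac{26}{3} = - \frac{34}{3}$)
$\frac{1}{O{\left(G{\left(4,5 \right)} \right)} + V} = \frac{1}{- \frac{34}{3} - 1792} = \frac{1}{- \frac{5410}{3}} = - \frac{3}{5410}$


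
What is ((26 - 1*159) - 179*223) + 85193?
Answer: 45143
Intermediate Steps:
((26 - 1*159) - 179*223) + 85193 = ((26 - 159) - 39917) + 85193 = (-133 - 39917) + 85193 = -40050 + 85193 = 45143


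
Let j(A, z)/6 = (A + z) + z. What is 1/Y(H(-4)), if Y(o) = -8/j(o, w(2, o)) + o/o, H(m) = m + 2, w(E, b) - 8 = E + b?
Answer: 21/19 ≈ 1.1053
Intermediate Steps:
w(E, b) = 8 + E + b (w(E, b) = 8 + (E + b) = 8 + E + b)
H(m) = 2 + m
j(A, z) = 6*A + 12*z (j(A, z) = 6*((A + z) + z) = 6*(A + 2*z) = 6*A + 12*z)
Y(o) = 1 - 8/(120 + 18*o) (Y(o) = -8/(6*o + 12*(8 + 2 + o)) + o/o = -8/(6*o + 12*(10 + o)) + 1 = -8/(6*o + (120 + 12*o)) + 1 = -8/(120 + 18*o) + 1 = 1 - 8/(120 + 18*o))
1/Y(H(-4)) = 1/((56 + 9*(2 - 4))/(3*(20 + 3*(2 - 4)))) = 1/((56 + 9*(-2))/(3*(20 + 3*(-2)))) = 1/((56 - 18)/(3*(20 - 6))) = 1/((⅓)*38/14) = 1/((⅓)*(1/14)*38) = 1/(19/21) = 21/19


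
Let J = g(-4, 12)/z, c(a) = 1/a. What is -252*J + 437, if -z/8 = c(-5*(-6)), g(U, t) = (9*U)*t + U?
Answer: -411583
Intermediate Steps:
g(U, t) = U + 9*U*t (g(U, t) = 9*U*t + U = U + 9*U*t)
z = -4/15 (z = -8/((-5*(-6))) = -8/30 = -8*1/30 = -4/15 ≈ -0.26667)
J = 1635 (J = (-4*(1 + 9*12))/(-4/15) = -4*(1 + 108)*(-15/4) = -4*109*(-15/4) = -436*(-15/4) = 1635)
-252*J + 437 = -252*1635 + 437 = -412020 + 437 = -411583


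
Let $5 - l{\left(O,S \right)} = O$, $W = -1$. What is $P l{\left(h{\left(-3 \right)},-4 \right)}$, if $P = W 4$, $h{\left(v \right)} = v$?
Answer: $-32$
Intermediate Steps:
$P = -4$ ($P = \left(-1\right) 4 = -4$)
$l{\left(O,S \right)} = 5 - O$
$P l{\left(h{\left(-3 \right)},-4 \right)} = - 4 \left(5 - -3\right) = - 4 \left(5 + 3\right) = \left(-4\right) 8 = -32$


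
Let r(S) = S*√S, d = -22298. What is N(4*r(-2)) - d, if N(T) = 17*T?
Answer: 22298 - 136*I*√2 ≈ 22298.0 - 192.33*I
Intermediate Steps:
r(S) = S^(3/2)
N(4*r(-2)) - d = 17*(4*(-2)^(3/2)) - 1*(-22298) = 17*(4*(-2*I*√2)) + 22298 = 17*(-8*I*√2) + 22298 = -136*I*√2 + 22298 = 22298 - 136*I*√2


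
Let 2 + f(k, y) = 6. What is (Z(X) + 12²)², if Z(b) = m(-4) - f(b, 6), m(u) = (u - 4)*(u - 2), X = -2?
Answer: 35344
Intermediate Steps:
f(k, y) = 4 (f(k, y) = -2 + 6 = 4)
m(u) = (-4 + u)*(-2 + u)
Z(b) = 44 (Z(b) = (8 + (-4)² - 6*(-4)) - 1*4 = (8 + 16 + 24) - 4 = 48 - 4 = 44)
(Z(X) + 12²)² = (44 + 12²)² = (44 + 144)² = 188² = 35344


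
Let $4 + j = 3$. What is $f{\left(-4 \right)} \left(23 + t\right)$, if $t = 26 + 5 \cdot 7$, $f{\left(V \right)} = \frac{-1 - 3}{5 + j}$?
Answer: $-84$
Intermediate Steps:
$j = -1$ ($j = -4 + 3 = -1$)
$f{\left(V \right)} = -1$ ($f{\left(V \right)} = \frac{-1 - 3}{5 - 1} = - \frac{4}{4} = \left(-4\right) \frac{1}{4} = -1$)
$t = 61$ ($t = 26 + 35 = 61$)
$f{\left(-4 \right)} \left(23 + t\right) = - (23 + 61) = \left(-1\right) 84 = -84$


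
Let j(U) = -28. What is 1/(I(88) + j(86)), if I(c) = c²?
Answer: 1/7716 ≈ 0.00012960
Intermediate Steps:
1/(I(88) + j(86)) = 1/(88² - 28) = 1/(7744 - 28) = 1/7716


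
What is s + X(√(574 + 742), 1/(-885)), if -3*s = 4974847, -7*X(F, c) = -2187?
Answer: -34817368/21 ≈ -1.6580e+6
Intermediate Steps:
X(F, c) = 2187/7 (X(F, c) = -⅐*(-2187) = 2187/7)
s = -4974847/3 (s = -⅓*4974847 = -4974847/3 ≈ -1.6583e+6)
s + X(√(574 + 742), 1/(-885)) = -4974847/3 + 2187/7 = -34817368/21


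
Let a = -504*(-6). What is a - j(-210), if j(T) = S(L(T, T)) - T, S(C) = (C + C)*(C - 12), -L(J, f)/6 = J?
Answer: -3142146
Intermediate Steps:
L(J, f) = -6*J
a = 3024
S(C) = 2*C*(-12 + C) (S(C) = (2*C)*(-12 + C) = 2*C*(-12 + C))
j(T) = -T - 12*T*(-12 - 6*T) (j(T) = 2*(-6*T)*(-12 - 6*T) - T = -12*T*(-12 - 6*T) - T = -T - 12*T*(-12 - 6*T))
a - j(-210) = 3024 - (-210)*(143 + 72*(-210)) = 3024 - (-210)*(143 - 15120) = 3024 - (-210)*(-14977) = 3024 - 1*3145170 = 3024 - 3145170 = -3142146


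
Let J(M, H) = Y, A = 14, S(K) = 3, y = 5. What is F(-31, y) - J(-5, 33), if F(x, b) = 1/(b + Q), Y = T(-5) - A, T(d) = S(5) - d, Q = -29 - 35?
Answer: 353/59 ≈ 5.9830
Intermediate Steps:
Q = -64
T(d) = 3 - d
Y = -6 (Y = (3 - 1*(-5)) - 1*14 = (3 + 5) - 14 = 8 - 14 = -6)
J(M, H) = -6
F(x, b) = 1/(-64 + b) (F(x, b) = 1/(b - 64) = 1/(-64 + b))
F(-31, y) - J(-5, 33) = 1/(-64 + 5) - 1*(-6) = 1/(-59) + 6 = -1/59 + 6 = 353/59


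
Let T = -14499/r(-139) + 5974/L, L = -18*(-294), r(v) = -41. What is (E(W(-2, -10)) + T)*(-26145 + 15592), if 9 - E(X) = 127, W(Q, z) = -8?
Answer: -271058796569/108486 ≈ -2.4986e+6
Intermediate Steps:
E(X) = -118 (E(X) = 9 - 1*127 = 9 - 127 = -118)
L = 5292
T = 38486821/108486 (T = -14499/(-41) + 5974/5292 = -14499*(-1/41) + 5974*(1/5292) = 14499/41 + 2987/2646 = 38486821/108486 ≈ 354.76)
(E(W(-2, -10)) + T)*(-26145 + 15592) = (-118 + 38486821/108486)*(-26145 + 15592) = (25685473/108486)*(-10553) = -271058796569/108486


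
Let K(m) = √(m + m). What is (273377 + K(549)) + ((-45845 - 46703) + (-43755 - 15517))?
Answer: 121557 + 3*√122 ≈ 1.2159e+5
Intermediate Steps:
K(m) = √2*√m (K(m) = √(2*m) = √2*√m)
(273377 + K(549)) + ((-45845 - 46703) + (-43755 - 15517)) = (273377 + √2*√549) + ((-45845 - 46703) + (-43755 - 15517)) = (273377 + √2*(3*√61)) + (-92548 - 59272) = (273377 + 3*√122) - 151820 = 121557 + 3*√122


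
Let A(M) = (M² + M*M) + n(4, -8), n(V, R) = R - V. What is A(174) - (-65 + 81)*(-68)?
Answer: 61628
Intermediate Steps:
A(M) = -12 + 2*M² (A(M) = (M² + M*M) + (-8 - 1*4) = (M² + M²) + (-8 - 4) = 2*M² - 12 = -12 + 2*M²)
A(174) - (-65 + 81)*(-68) = (-12 + 2*174²) - (-65 + 81)*(-68) = (-12 + 2*30276) - 16*(-68) = (-12 + 60552) - 1*(-1088) = 60540 + 1088 = 61628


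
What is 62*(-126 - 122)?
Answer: -15376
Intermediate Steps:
62*(-126 - 122) = 62*(-248) = -15376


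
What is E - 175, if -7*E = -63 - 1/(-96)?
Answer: -111553/672 ≈ -166.00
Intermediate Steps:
E = 6047/672 (E = -(-63 - 1/(-96))/7 = -(-63 - 1*(-1/96))/7 = -(-63 + 1/96)/7 = -⅐*(-6047/96) = 6047/672 ≈ 8.9985)
E - 175 = 6047/672 - 175 = -111553/672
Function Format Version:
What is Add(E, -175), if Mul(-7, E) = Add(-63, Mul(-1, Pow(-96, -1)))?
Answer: Rational(-111553, 672) ≈ -166.00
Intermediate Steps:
E = Rational(6047, 672) (E = Mul(Rational(-1, 7), Add(-63, Mul(-1, Pow(-96, -1)))) = Mul(Rational(-1, 7), Add(-63, Mul(-1, Rational(-1, 96)))) = Mul(Rational(-1, 7), Add(-63, Rational(1, 96))) = Mul(Rational(-1, 7), Rational(-6047, 96)) = Rational(6047, 672) ≈ 8.9985)
Add(E, -175) = Add(Rational(6047, 672), -175) = Rational(-111553, 672)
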